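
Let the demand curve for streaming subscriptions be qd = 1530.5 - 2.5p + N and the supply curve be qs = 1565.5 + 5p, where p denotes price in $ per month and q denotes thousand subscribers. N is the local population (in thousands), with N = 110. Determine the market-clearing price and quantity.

With N = 110, demand is qd = 1640.5 - 2.5p.
The market clears where 1640.5 - 2.5p = 1565.5 + 5p. Rearranging, 7.5p = 75, hence p* = 10.
Substitute back: q* = 1640.5 - 2.5(10) = 1615.5.

p* = 10, q* = 1615.5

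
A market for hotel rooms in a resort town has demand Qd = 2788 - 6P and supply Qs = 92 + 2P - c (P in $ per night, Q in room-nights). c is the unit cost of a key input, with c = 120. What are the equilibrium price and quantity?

P* = 352, Q* = 676

With c = 120, supply is Qs = -28 + 2P.
Equating demand and supply, 2788 - 6P = -28 + 2P gives 8P = 2816, so P* = 352.
Substitute back: Q* = 2788 - 6(352) = 676.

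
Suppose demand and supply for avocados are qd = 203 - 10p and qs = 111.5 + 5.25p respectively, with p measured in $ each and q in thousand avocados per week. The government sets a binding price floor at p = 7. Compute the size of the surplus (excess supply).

At p = 7: qd = 133 and qs = 148.25.
Surplus = qs - qd = 148.25 - 133 = 15.25.

Surplus = 15.25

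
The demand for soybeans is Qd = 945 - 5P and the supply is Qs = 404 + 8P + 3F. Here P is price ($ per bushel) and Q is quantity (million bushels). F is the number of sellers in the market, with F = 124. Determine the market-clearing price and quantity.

With F = 124, supply is Qs = 776 + 8P.
The market clears where 945 - 5P = 776 + 8P. Rearranging, 13P = 169, hence P* = 13.
Plugging P* into demand: Q* = 945 - 5(13) = 880.

P* = 13, Q* = 880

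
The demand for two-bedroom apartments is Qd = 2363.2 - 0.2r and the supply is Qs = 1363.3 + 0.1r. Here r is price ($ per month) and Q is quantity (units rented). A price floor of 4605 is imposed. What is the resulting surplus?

At r = 4605: Qd = 1442.2 and Qs = 1823.8.
Surplus = Qs - Qd = 1823.8 - 1442.2 = 381.6.

Surplus = 381.6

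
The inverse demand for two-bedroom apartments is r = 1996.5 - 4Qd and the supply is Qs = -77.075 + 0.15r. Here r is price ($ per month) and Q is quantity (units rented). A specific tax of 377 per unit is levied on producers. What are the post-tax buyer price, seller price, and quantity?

Inverting to quantity form: Qd = 499.125 - 0.25r.
With a tax of 377 on producers, they supply based on the net price r_s = r_b - 377, so Qs = -133.625 + 0.15r_b.
Equate demand and the shifted supply: 499.125 - 0.25r_b = -133.625 + 0.15r_b, giving 0.4r_b = 632.75, so r_b = 1581.875.
So r_s = 1204.875 and the quantity traded is Q = 499.125 - 0.25(1581.875) = 103.65625.

r_b = 1581.875, r_s = 1204.875, Q = 103.65625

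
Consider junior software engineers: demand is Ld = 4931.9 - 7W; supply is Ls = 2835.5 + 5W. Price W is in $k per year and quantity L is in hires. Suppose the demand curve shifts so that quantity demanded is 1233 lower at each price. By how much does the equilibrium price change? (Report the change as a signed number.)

ΔW = -102.75

At equilibrium Ld = Ls, so 4931.9 - 7W = 2835.5 + 5W; collecting terms, 2096.4 = 12W and W* = 174.7.
From the demand curve, L* = 4931.9 - 7(174.7) = 3709.
After the shift, demand is Ld = 3698.9 - 7W.
New equilibrium: 863.4 = 12W, so W = 71.95 and L = 3195.25.
ΔW = 71.95 - 174.7 = -102.75.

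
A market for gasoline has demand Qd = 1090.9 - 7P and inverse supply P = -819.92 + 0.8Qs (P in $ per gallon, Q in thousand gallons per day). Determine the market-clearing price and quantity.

P* = 8, Q* = 1034.9

In direct form, Qs = 1024.9 + 1.25P.
At equilibrium Qd = Qs, so 1090.9 - 7P = 1024.9 + 1.25P; collecting terms, 66 = 8.25P and P* = 8.
Then Q* = 1090.9 - 7(8) = 1034.9.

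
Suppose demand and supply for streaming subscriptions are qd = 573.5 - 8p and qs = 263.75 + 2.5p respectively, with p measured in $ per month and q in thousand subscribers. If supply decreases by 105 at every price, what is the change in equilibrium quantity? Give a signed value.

The market clears where 573.5 - 8p = 263.75 + 2.5p. Rearranging, 10.5p = 309.75, hence p* = 29.5.
From the demand curve, q* = 573.5 - 8(29.5) = 337.5.
After the shift, supply is qs = 158.75 + 2.5p.
New equilibrium: 414.75 = 10.5p, so p = 39.5 and q = 257.5.
Δq = 257.5 - 337.5 = -80.

Δq = -80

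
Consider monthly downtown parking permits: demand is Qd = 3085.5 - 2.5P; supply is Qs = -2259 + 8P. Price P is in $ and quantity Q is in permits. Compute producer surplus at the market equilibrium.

Producer surplus = 205435.5625

The market clears where 3085.5 - 2.5P = -2259 + 8P. Rearranging, 10.5P = 5344.5, hence P* = 509.
Substitute back: Q* = 3085.5 - 2.5(509) = 1813.
Supply choke price (Qs = 0): P = 282.375. Producer surplus = ½ × (509 - 282.375) × 1813 = 205435.5625.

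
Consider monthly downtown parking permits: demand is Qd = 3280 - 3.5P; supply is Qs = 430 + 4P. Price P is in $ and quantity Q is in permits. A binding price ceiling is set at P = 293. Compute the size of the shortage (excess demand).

With P fixed at 293, quantity demanded is 2254.5 and quantity supplied is 1602.
Shortage = Qd - Qs = 2254.5 - 1602 = 652.5.

Shortage = 652.5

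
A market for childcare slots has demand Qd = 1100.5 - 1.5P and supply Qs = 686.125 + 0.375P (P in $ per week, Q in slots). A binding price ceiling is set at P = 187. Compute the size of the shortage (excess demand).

At P = 187: Qd = 820 and Qs = 756.25.
Shortage = Qd - Qs = 820 - 756.25 = 63.75.

Shortage = 63.75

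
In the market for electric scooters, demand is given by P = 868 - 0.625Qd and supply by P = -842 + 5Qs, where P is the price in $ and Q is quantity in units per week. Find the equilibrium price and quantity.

Rewriting in direct form: Qd = 1388.8 - 1.6P and Qs = 168.4 + 0.2P.
At equilibrium Qd = Qs, so 1388.8 - 1.6P = 168.4 + 0.2P; collecting terms, 1220.4 = 1.8P and P* = 678.
Plugging P* into demand: Q* = 1388.8 - 1.6(678) = 304.

P* = 678, Q* = 304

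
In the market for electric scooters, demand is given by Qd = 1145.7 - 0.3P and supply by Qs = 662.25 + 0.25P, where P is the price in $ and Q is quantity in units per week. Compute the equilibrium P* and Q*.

P* = 879, Q* = 882

The market clears where 1145.7 - 0.3P = 662.25 + 0.25P. Rearranging, 0.55P = 483.45, hence P* = 879.
Plugging P* into demand: Q* = 1145.7 - 0.3(879) = 882.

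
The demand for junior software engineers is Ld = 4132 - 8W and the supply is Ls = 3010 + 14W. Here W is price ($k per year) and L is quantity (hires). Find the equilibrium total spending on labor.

Equating demand and supply, 4132 - 8W = 3010 + 14W gives 22W = 1122, so W* = 51.
Then L* = 4132 - 8(51) = 3724.
Total spending on labor = W* × L* = 51 × 3724 = 189924.

Total spending on labor = 189924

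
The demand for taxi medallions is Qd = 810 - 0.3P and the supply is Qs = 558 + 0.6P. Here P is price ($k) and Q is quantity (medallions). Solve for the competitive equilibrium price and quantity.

At equilibrium Qd = Qs, so 810 - 0.3P = 558 + 0.6P; collecting terms, 252 = 0.9P and P* = 280.
From the demand curve, Q* = 810 - 0.3(280) = 726.

P* = 280, Q* = 726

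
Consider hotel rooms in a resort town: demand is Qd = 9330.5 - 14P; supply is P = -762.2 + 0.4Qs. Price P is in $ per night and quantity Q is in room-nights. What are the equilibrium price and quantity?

P* = 450, Q* = 3030.5

Rewriting in direct form: Qs = 1905.5 + 2.5P.
Set Qd = Qs: 9330.5 - 14P = 1905.5 + 2.5P, so 7425 = 16.5P and P* = 450.
Substitute back: Q* = 9330.5 - 14(450) = 3030.5.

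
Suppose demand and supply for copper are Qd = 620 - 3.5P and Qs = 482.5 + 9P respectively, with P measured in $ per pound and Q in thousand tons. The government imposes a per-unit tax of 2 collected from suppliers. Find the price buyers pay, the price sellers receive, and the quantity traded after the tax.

P_b = 12.44, P_s = 10.44, Q = 576.46

With a tax of 2 on suppliers, they supply based on the net price P_s = P_b - 2, so Qs = 464.5 + 9P_b.
Set Qd = Qs: 620 - 3.5P_b = 464.5 + 9P_b, so 155.5 = 12.5P_b and P_b = 12.44.
Then P_s = 12.44 - 2 = 10.44 and Q = 620 - 3.5(12.44) = 576.46.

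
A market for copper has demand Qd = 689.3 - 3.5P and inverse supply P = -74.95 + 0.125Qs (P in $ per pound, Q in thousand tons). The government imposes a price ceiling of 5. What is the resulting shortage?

Inverting to quantity form: Qs = 599.6 + 8P.
At P = 5: Qd = 671.8 and Qs = 639.6.
Shortage = Qd - Qs = 671.8 - 639.6 = 32.2.

Shortage = 32.2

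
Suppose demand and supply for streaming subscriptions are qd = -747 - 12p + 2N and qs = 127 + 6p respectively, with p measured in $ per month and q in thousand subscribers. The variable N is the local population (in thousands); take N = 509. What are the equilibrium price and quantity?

With N = 509, demand is qd = 271 - 12p.
At equilibrium qd = qs, so 271 - 12p = 127 + 6p; collecting terms, 144 = 18p and p* = 8.
Then q* = 271 - 12(8) = 175.

p* = 8, q* = 175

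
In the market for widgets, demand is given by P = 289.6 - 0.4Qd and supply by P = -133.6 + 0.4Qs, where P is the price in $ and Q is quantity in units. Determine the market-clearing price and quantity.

P* = 78, Q* = 529

Inverting to quantity form: Qd = 724 - 2.5P and Qs = 334 + 2.5P.
At equilibrium Qd = Qs, so 724 - 2.5P = 334 + 2.5P; collecting terms, 390 = 5P and P* = 78.
From the demand curve, Q* = 724 - 2.5(78) = 529.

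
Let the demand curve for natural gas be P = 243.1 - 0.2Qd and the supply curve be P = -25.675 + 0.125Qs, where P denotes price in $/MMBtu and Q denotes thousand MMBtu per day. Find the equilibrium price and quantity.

P* = 77.7, Q* = 827

Solving each curve for Q: Qd = 1215.5 - 5P and Qs = 205.4 + 8P.
Equating demand and supply, 1215.5 - 5P = 205.4 + 8P gives 13P = 1010.1, so P* = 77.7.
Plugging P* into demand: Q* = 1215.5 - 5(77.7) = 827.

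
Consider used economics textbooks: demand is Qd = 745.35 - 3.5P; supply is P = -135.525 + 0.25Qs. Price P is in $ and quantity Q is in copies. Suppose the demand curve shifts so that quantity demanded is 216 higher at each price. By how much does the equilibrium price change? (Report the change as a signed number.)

Rewriting in direct form: Qs = 542.1 + 4P.
The market clears where 745.35 - 3.5P = 542.1 + 4P. Rearranging, 7.5P = 203.25, hence P* = 27.1.
Then Q* = 745.35 - 3.5(27.1) = 650.5.
After the shift, demand is Qd = 961.35 - 3.5P.
The new intersection has 419.25 = 7.5P, i.e. P = 55.9, Q = 765.7.
ΔP = 55.9 - 27.1 = 28.8.

ΔP = 28.8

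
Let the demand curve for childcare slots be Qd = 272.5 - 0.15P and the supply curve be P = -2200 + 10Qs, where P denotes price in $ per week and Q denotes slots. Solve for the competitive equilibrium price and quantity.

Solving each curve for Q: Qs = 220 + 0.1P.
The market clears where 272.5 - 0.15P = 220 + 0.1P. Rearranging, 0.25P = 52.5, hence P* = 210.
Substitute back: Q* = 272.5 - 0.15(210) = 241.

P* = 210, Q* = 241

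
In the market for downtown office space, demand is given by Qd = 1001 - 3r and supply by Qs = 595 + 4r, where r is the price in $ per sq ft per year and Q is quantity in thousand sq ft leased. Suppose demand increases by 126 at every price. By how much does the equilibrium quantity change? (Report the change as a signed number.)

Equating demand and supply, 1001 - 3r = 595 + 4r gives 7r = 406, so r* = 58.
From the demand curve, Q* = 1001 - 3(58) = 827.
After the shift, demand is Qd = 1127 - 3r.
New equilibrium: 532 = 7r, so r = 76 and Q = 899.
ΔQ = 899 - 827 = 72.

ΔQ = 72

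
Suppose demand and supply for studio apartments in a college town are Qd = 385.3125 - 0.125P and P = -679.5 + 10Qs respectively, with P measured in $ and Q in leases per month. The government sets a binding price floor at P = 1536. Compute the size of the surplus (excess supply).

Inverting to quantity form: Qs = 67.95 + 0.1P.
Evaluating both curves at the floor price 1536 gives Qd = 193.3125, Qs = 221.55.
Surplus = Qs - Qd = 221.55 - 193.3125 = 28.2375.

Surplus = 28.2375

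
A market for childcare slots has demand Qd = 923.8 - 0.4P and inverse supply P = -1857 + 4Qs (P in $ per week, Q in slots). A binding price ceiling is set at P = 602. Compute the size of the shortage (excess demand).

Shortage = 68.25

Inverting to quantity form: Qs = 464.25 + 0.25P.
Evaluating both curves at the ceiling price 602 gives Qd = 683, Qs = 614.75.
Shortage = Qd - Qs = 683 - 614.75 = 68.25.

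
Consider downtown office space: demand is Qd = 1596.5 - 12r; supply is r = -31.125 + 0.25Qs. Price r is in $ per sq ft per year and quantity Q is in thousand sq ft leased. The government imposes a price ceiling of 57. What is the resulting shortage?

Shortage = 560

In direct form, Qs = 124.5 + 4r.
At r = 57: Qd = 912.5 and Qs = 352.5.
Shortage = Qd - Qs = 912.5 - 352.5 = 560.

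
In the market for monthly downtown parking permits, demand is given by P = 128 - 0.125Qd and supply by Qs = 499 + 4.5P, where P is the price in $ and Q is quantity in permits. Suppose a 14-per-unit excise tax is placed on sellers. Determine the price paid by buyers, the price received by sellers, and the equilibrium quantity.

In direct form, Qd = 1024 - 8P.
With a tax of 14 on sellers, they supply based on the net price P_s = P_b - 14, so Qs = 436 + 4.5P_b.
Equate demand and the shifted supply: 1024 - 8P_b = 436 + 4.5P_b, giving 12.5P_b = 588, so P_b = 47.04.
So P_s = 33.04 and the quantity traded is Q = 1024 - 8(47.04) = 647.68.

P_b = 47.04, P_s = 33.04, Q = 647.68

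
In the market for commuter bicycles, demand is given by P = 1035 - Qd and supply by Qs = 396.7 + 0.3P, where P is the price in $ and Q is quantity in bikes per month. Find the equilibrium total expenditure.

Inverting to quantity form: Qd = 1035 - P.
At equilibrium Qd = Qs, so 1035 - P = 396.7 + 0.3P; collecting terms, 638.3 = 1.3P and P* = 491.
Plugging P* into demand: Q* = 1035 - 491 = 544.
Total expenditure = P* × Q* = 491 × 544 = 267104.

Total expenditure = 267104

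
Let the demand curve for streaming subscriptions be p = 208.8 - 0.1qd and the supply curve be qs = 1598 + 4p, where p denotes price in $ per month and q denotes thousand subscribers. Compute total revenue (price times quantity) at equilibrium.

Rewriting in direct form: qd = 2088 - 10p.
The market clears where 2088 - 10p = 1598 + 4p. Rearranging, 14p = 490, hence p* = 35.
From the demand curve, q* = 2088 - 10(35) = 1738.
Total revenue = p* × q* = 35 × 1738 = 60830.

Total revenue = 60830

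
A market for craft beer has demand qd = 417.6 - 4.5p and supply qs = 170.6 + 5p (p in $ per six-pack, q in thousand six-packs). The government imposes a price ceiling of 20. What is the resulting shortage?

Shortage = 57

At p = 20: qd = 327.6 and qs = 270.6.
Shortage = qd - qs = 327.6 - 270.6 = 57.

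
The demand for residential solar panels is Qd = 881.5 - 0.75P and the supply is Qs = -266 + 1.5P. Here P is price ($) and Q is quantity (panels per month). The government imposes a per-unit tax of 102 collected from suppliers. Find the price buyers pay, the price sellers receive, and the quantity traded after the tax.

P_b = 578, P_s = 476, Q = 448

With a tax of 102 on suppliers, they supply based on the net price P_s = P_b - 102, so Qs = -419 + 1.5P_b.
Set Qd = Qs: 881.5 - 0.75P_b = -419 + 1.5P_b, so 1300.5 = 2.25P_b and P_b = 578.
Then P_s = 578 - 102 = 476 and Q = 881.5 - 0.75(578) = 448.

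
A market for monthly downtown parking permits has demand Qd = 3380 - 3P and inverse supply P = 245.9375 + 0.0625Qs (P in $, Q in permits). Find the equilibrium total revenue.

Total revenue = 856625

Rewriting in direct form: Qs = -3935 + 16P.
The market clears where 3380 - 3P = -3935 + 16P. Rearranging, 19P = 7315, hence P* = 385.
Plugging P* into demand: Q* = 3380 - 3(385) = 2225.
Total revenue = P* × Q* = 385 × 2225 = 856625.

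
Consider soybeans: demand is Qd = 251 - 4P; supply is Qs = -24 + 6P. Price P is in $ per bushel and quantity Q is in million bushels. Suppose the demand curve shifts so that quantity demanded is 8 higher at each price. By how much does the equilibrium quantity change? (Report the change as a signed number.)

The market clears where 251 - 4P = -24 + 6P. Rearranging, 10P = 275, hence P* = 27.5.
Substitute back: Q* = 251 - 4(27.5) = 141.
After the shift, demand is Qd = 259 - 4P.
New equilibrium: 283 = 10P, so P = 28.3 and Q = 145.8.
ΔQ = 145.8 - 141 = 4.8.

ΔQ = 4.8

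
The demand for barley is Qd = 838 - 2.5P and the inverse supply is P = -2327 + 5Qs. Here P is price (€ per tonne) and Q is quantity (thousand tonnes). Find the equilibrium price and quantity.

Inverting to quantity form: Qs = 465.4 + 0.2P.
The market clears where 838 - 2.5P = 465.4 + 0.2P. Rearranging, 2.7P = 372.6, hence P* = 138.
Plugging P* into demand: Q* = 838 - 2.5(138) = 493.

P* = 138, Q* = 493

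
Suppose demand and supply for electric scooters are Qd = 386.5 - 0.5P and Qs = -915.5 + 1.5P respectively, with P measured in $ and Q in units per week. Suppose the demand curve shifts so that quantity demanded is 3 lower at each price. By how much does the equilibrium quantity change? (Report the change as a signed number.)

At equilibrium Qd = Qs, so 386.5 - 0.5P = -915.5 + 1.5P; collecting terms, 1302 = 2P and P* = 651.
From the demand curve, Q* = 386.5 - 0.5(651) = 61.
After the shift, demand is Qd = 383.5 - 0.5P.
New equilibrium: 1299 = 2P, so P = 649.5 and Q = 58.75.
ΔQ = 58.75 - 61 = -2.25.

ΔQ = -2.25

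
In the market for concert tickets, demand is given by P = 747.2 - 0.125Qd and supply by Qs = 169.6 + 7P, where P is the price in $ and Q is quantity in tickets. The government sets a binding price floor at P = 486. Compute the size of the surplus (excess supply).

Rewriting in direct form: Qd = 5977.6 - 8P.
With P fixed at 486, quantity demanded is 2089.6 and quantity supplied is 3571.6.
Surplus = Qs - Qd = 3571.6 - 2089.6 = 1482.

Surplus = 1482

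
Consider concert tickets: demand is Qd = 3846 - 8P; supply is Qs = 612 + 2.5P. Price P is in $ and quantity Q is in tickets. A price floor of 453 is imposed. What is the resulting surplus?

Surplus = 1522.5

At P = 453: Qd = 222 and Qs = 1744.5.
Surplus = Qs - Qd = 1744.5 - 222 = 1522.5.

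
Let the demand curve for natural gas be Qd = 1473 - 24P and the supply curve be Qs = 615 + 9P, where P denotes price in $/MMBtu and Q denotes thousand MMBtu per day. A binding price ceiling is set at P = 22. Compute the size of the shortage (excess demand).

Evaluating both curves at the ceiling price 22 gives Qd = 945, Qs = 813.
Shortage = Qd - Qs = 945 - 813 = 132.

Shortage = 132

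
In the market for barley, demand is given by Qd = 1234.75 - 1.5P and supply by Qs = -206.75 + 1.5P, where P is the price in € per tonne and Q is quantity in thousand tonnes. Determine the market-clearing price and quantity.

P* = 480.5, Q* = 514

At equilibrium Qd = Qs, so 1234.75 - 1.5P = -206.75 + 1.5P; collecting terms, 1441.5 = 3P and P* = 480.5.
Plugging P* into demand: Q* = 1234.75 - 1.5(480.5) = 514.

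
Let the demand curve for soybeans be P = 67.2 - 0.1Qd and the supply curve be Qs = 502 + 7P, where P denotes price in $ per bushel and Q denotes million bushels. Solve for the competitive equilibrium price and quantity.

P* = 10, Q* = 572

Inverting to quantity form: Qd = 672 - 10P.
At equilibrium Qd = Qs, so 672 - 10P = 502 + 7P; collecting terms, 170 = 17P and P* = 10.
Substitute back: Q* = 672 - 10(10) = 572.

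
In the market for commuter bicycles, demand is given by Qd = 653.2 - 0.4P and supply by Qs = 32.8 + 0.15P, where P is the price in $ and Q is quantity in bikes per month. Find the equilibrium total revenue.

Equating demand and supply, 653.2 - 0.4P = 32.8 + 0.15P gives 0.55P = 620.4, so P* = 1128.
Plugging P* into demand: Q* = 653.2 - 0.4(1128) = 202.
Total revenue = P* × Q* = 1128 × 202 = 227856.

Total revenue = 227856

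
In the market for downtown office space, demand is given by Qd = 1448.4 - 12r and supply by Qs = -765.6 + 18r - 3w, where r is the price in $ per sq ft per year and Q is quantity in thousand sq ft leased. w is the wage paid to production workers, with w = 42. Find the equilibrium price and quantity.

With w = 42, supply is Qs = -891.6 + 18r.
The market clears where 1448.4 - 12r = -891.6 + 18r. Rearranging, 30r = 2340, hence r* = 78.
From the demand curve, Q* = 1448.4 - 12(78) = 512.4.

r* = 78, Q* = 512.4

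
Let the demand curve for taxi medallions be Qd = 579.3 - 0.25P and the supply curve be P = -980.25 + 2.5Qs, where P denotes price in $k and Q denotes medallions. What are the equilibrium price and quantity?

P* = 288, Q* = 507.3

In direct form, Qs = 392.1 + 0.4P.
Set Qd = Qs: 579.3 - 0.25P = 392.1 + 0.4P, so 187.2 = 0.65P and P* = 288.
From the demand curve, Q* = 579.3 - 0.25(288) = 507.3.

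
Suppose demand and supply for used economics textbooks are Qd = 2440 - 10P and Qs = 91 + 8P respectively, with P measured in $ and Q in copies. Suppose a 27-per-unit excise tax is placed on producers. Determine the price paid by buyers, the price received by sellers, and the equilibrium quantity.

P_b = 142.5, P_s = 115.5, Q = 1015

Producers keep P_s = P_b - 27 per unit, so supply in terms of the buyer price is Qs = -125 + 8P_b.
Set Qd = Qs: 2440 - 10P_b = -125 + 8P_b, so 2565 = 18P_b and P_b = 142.5.
So P_s = 115.5 and the quantity traded is Q = 2440 - 10(142.5) = 1015.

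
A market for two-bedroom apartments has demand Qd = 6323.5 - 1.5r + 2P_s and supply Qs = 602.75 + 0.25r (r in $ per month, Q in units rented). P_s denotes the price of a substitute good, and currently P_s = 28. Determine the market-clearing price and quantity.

With P_s = 28, demand is Qd = 6379.5 - 1.5r.
Set Qd = Qs: 6379.5 - 1.5r = 602.75 + 0.25r, so 5776.75 = 1.75r and r* = 3301.
Substitute back: Q* = 6379.5 - 1.5(3301) = 1428.

r* = 3301, Q* = 1428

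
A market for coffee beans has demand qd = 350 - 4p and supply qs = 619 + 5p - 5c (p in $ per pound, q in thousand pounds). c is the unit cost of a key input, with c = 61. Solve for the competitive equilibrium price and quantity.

With c = 61, supply is qs = 314 + 5p.
Equating demand and supply, 350 - 4p = 314 + 5p gives 9p = 36, so p* = 4.
Then q* = 350 - 4(4) = 334.

p* = 4, q* = 334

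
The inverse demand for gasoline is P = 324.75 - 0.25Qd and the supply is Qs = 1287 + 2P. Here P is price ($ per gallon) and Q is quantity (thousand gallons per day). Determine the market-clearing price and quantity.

P* = 2, Q* = 1291

Rewriting in direct form: Qd = 1299 - 4P.
Set Qd = Qs: 1299 - 4P = 1287 + 2P, so 12 = 6P and P* = 2.
Plugging P* into demand: Q* = 1299 - 4(2) = 1291.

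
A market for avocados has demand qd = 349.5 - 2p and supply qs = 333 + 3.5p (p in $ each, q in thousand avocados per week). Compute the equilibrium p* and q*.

p* = 3, q* = 343.5

Set qd = qs: 349.5 - 2p = 333 + 3.5p, so 16.5 = 5.5p and p* = 3.
Substitute back: q* = 349.5 - 2(3) = 343.5.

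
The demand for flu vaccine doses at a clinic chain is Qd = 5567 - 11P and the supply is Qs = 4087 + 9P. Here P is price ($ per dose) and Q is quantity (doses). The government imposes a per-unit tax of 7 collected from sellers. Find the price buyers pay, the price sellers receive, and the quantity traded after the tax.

With a tax of 7 on sellers, they supply based on the net price P_s = P_b - 7, so Qs = 4024 + 9P_b.
Market clearing requires 5567 - 11P_b = 4024 + 9P_b; hence 1543 = 20P_b and P_b = 77.15.
So P_s = 70.15 and the quantity traded is Q = 5567 - 11(77.15) = 4718.35.

P_b = 77.15, P_s = 70.15, Q = 4718.35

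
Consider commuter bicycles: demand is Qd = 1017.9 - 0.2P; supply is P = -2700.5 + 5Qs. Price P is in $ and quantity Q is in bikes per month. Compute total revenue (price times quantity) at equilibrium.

Solving each curve for Q: Qs = 540.1 + 0.2P.
The market clears where 1017.9 - 0.2P = 540.1 + 0.2P. Rearranging, 0.4P = 477.8, hence P* = 1194.5.
Then Q* = 1017.9 - 0.2(1194.5) = 779.
Total revenue = P* × Q* = 1194.5 × 779 = 930515.5.

Total revenue = 930515.5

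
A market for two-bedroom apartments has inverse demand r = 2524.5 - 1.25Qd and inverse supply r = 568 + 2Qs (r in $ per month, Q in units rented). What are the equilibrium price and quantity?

Solving each curve for Q: Qd = 2019.6 - 0.8r and Qs = -284 + 0.5r.
At equilibrium Qd = Qs, so 2019.6 - 0.8r = -284 + 0.5r; collecting terms, 2303.6 = 1.3r and r* = 1772.
Substitute back: Q* = 2019.6 - 0.8(1772) = 602.

r* = 1772, Q* = 602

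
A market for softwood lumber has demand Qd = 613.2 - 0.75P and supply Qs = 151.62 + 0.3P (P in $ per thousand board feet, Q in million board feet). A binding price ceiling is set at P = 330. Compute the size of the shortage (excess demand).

Shortage = 115.08

At P = 330: Qd = 365.7 and Qs = 250.62.
Shortage = Qd - Qs = 365.7 - 250.62 = 115.08.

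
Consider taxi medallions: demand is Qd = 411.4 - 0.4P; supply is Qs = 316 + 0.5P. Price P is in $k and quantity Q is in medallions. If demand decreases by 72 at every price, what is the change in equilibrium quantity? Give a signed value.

Set Qd = Qs: 411.4 - 0.4P = 316 + 0.5P, so 95.4 = 0.9P and P* = 106.
Then Q* = 411.4 - 0.4(106) = 369.
After the shift, demand is Qd = 339.4 - 0.4P.
Re-solving, 0.9P = 23.4 gives P = 26 and Q = 329.
ΔQ = 329 - 369 = -40.

ΔQ = -40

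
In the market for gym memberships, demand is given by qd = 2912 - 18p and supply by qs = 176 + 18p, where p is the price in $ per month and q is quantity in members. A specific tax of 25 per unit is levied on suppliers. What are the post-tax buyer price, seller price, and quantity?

With a tax of 25 on suppliers, they supply based on the net price p_s = p_b - 25, so qs = -274 + 18p_b.
Market clearing requires 2912 - 18p_b = -274 + 18p_b; hence 3186 = 36p_b and p_b = 88.5.
Then p_s = 88.5 - 25 = 63.5 and q = 2912 - 18(88.5) = 1319.

p_b = 88.5, p_s = 63.5, q = 1319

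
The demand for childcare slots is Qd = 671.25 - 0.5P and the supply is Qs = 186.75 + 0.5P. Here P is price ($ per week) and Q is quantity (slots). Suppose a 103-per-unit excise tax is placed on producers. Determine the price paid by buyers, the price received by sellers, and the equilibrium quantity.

P_b = 536, P_s = 433, Q = 403.25

The tax drives a wedge P_b - P_s = 103. Substituting P_s = P_b - 103 into supply: Qs = 135.25 + 0.5P_b.
Market clearing requires 671.25 - 0.5P_b = 135.25 + 0.5P_b; hence 536 = P_b and P_b = 536.
Then P_s = 536 - 103 = 433 and Q = 671.25 - 0.5(536) = 403.25.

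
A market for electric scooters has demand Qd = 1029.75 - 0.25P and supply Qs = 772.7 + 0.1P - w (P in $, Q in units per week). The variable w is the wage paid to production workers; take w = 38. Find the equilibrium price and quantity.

P* = 843, Q* = 819

With w = 38, supply is Qs = 734.7 + 0.1P.
At equilibrium Qd = Qs, so 1029.75 - 0.25P = 734.7 + 0.1P; collecting terms, 295.05 = 0.35P and P* = 843.
Substitute back: Q* = 1029.75 - 0.25(843) = 819.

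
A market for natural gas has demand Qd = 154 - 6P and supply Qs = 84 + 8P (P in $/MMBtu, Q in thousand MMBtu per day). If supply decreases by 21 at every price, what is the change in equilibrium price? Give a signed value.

At equilibrium Qd = Qs, so 154 - 6P = 84 + 8P; collecting terms, 70 = 14P and P* = 5.
From the demand curve, Q* = 154 - 6(5) = 124.
After the shift, supply is Qs = 63 + 8P.
The new intersection has 91 = 14P, i.e. P = 6.5, Q = 115.
ΔP = 6.5 - 5 = 1.5.

ΔP = 1.5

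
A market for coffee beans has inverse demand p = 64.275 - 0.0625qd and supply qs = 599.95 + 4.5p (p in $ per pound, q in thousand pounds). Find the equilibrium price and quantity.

p* = 20.9, q* = 694

Inverting to quantity form: qd = 1028.4 - 16p.
The market clears where 1028.4 - 16p = 599.95 + 4.5p. Rearranging, 20.5p = 428.45, hence p* = 20.9.
Then q* = 1028.4 - 16(20.9) = 694.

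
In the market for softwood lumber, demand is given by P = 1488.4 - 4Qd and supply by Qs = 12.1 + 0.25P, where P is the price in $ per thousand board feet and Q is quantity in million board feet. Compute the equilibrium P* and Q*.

Solving each curve for Q: Qd = 372.1 - 0.25P.
Set Qd = Qs: 372.1 - 0.25P = 12.1 + 0.25P, so 360 = 0.5P and P* = 720.
Then Q* = 372.1 - 0.25(720) = 192.1.

P* = 720, Q* = 192.1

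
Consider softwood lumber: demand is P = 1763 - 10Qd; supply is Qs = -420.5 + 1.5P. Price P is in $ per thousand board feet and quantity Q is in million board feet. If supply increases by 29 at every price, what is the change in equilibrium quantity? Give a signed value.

ΔQ = 1.8125

In direct form, Qd = 176.3 - 0.1P.
At equilibrium Qd = Qs, so 176.3 - 0.1P = -420.5 + 1.5P; collecting terms, 596.8 = 1.6P and P* = 373.
Plugging P* into demand: Q* = 176.3 - 0.1(373) = 139.
After the shift, supply is Qs = -391.5 + 1.5P.
The new intersection has 567.8 = 1.6P, i.e. P = 354.875, Q = 140.8125.
ΔQ = 140.8125 - 139 = 1.8125.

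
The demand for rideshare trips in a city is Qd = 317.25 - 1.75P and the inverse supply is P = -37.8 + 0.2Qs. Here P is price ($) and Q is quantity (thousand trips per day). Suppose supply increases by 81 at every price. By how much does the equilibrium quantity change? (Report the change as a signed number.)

ΔQ = 21

In direct form, Qs = 189 + 5P.
Set Qd = Qs: 317.25 - 1.75P = 189 + 5P, so 128.25 = 6.75P and P* = 19.
Then Q* = 317.25 - 1.75(19) = 284.
After the shift, supply is Qs = 270 + 5P.
New equilibrium: 47.25 = 6.75P, so P = 7 and Q = 305.
ΔQ = 305 - 284 = 21.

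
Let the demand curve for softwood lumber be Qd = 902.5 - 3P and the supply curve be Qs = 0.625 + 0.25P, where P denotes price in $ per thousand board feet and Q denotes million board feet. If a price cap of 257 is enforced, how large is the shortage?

Shortage = 66.625

At P = 257: Qd = 131.5 and Qs = 64.875.
Shortage = Qd - Qs = 131.5 - 64.875 = 66.625.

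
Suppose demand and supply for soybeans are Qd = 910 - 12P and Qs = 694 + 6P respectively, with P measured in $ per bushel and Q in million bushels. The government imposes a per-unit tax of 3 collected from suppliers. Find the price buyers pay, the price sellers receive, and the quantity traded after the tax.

The tax drives a wedge P_b - P_s = 3. Substituting P_s = P_b - 3 into supply: Qs = 676 + 6P_b.
Equate demand and the shifted supply: 910 - 12P_b = 676 + 6P_b, giving 18P_b = 234, so P_b = 13.
Then P_s = 13 - 3 = 10 and Q = 910 - 12(13) = 754.

P_b = 13, P_s = 10, Q = 754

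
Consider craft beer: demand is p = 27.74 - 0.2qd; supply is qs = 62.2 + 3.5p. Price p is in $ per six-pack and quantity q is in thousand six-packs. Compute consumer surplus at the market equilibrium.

Consumer surplus = 877.969

Rewriting in direct form: qd = 138.7 - 5p.
Equating demand and supply, 138.7 - 5p = 62.2 + 3.5p gives 8.5p = 76.5, so p* = 9.
Plugging p* into demand: q* = 138.7 - 5(9) = 93.7.
Demand choke price (qd = 0): p = 138.7/5 = 27.74. Consumer surplus = ½ × (27.74 - 9) × 93.7 = 877.969.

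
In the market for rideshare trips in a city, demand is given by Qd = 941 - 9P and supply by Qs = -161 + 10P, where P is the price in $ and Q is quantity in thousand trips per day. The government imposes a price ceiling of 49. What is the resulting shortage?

Shortage = 171

Evaluating both curves at the ceiling price 49 gives Qd = 500, Qs = 329.
Shortage = Qd - Qs = 500 - 329 = 171.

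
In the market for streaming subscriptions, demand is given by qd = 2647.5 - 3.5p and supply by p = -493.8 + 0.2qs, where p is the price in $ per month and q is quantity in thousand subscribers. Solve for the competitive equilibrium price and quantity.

Solving each curve for q: qs = 2469 + 5p.
Equating demand and supply, 2647.5 - 3.5p = 2469 + 5p gives 8.5p = 178.5, so p* = 21.
Plugging p* into demand: q* = 2647.5 - 3.5(21) = 2574.

p* = 21, q* = 2574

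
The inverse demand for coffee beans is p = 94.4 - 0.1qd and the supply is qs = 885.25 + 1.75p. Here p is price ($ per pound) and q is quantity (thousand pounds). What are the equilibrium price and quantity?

p* = 5, q* = 894

In direct form, qd = 944 - 10p.
The market clears where 944 - 10p = 885.25 + 1.75p. Rearranging, 11.75p = 58.75, hence p* = 5.
Substitute back: q* = 944 - 10(5) = 894.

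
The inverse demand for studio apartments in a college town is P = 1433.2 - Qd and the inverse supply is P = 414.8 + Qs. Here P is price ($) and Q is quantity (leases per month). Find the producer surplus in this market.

Producer surplus = 129642.32

Inverting to quantity form: Qd = 1433.2 - P and Qs = -414.8 + P.
The market clears where 1433.2 - P = -414.8 + P. Rearranging, 2P = 1848, hence P* = 924.
Plugging P* into demand: Q* = 1433.2 - 924 = 509.2.
Supply choke price (Qs = 0): P = 414.8. Producer surplus = ½ × (924 - 414.8) × 509.2 = 129642.32.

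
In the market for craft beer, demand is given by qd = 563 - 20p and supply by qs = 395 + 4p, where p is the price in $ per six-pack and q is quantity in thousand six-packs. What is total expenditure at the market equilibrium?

Total expenditure = 2961

The market clears where 563 - 20p = 395 + 4p. Rearranging, 24p = 168, hence p* = 7.
Then q* = 563 - 20(7) = 423.
Total expenditure = p* × q* = 7 × 423 = 2961.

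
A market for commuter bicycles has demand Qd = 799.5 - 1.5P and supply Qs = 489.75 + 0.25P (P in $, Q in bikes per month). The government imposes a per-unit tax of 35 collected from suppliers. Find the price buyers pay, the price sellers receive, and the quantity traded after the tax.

P_b = 182, P_s = 147, Q = 526.5

Suppliers keep P_s = P_b - 35 per unit, so supply in terms of the buyer price is Qs = 481 + 0.25P_b.
Set Qd = Qs: 799.5 - 1.5P_b = 481 + 0.25P_b, so 318.5 = 1.75P_b and P_b = 182.
Then P_s = 182 - 35 = 147 and Q = 799.5 - 1.5(182) = 526.5.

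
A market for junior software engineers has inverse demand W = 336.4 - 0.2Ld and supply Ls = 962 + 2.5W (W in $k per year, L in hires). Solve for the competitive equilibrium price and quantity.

W* = 96, L* = 1202

Inverting to quantity form: Ld = 1682 - 5W.
At equilibrium Ld = Ls, so 1682 - 5W = 962 + 2.5W; collecting terms, 720 = 7.5W and W* = 96.
Plugging W* into demand: L* = 1682 - 5(96) = 1202.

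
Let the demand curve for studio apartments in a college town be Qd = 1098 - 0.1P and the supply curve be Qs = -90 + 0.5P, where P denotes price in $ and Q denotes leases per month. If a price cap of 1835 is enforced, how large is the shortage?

At P = 1835: Qd = 914.5 and Qs = 827.5.
Shortage = Qd - Qs = 914.5 - 827.5 = 87.

Shortage = 87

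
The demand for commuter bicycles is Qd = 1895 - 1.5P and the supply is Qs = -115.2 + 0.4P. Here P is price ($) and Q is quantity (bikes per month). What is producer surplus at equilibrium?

Producer surplus = 118580

Set Qd = Qs: 1895 - 1.5P = -115.2 + 0.4P, so 2010.2 = 1.9P and P* = 1058.
Substitute back: Q* = 1895 - 1.5(1058) = 308.
Supply choke price (Qs = 0): P = 288. Producer surplus = ½ × (1058 - 288) × 308 = 118580.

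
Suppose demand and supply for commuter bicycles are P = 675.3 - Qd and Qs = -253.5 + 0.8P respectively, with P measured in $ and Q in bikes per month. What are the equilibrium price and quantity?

P* = 516, Q* = 159.3

In direct form, Qd = 675.3 - P.
Equating demand and supply, 675.3 - P = -253.5 + 0.8P gives 1.8P = 928.8, so P* = 516.
From the demand curve, Q* = 675.3 - 516 = 159.3.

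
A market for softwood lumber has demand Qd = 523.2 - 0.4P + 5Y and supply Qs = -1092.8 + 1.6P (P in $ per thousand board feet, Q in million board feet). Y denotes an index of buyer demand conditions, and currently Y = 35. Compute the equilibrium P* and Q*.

P* = 895.5, Q* = 340

With Y = 35, demand is Qd = 698.2 - 0.4P.
Set Qd = Qs: 698.2 - 0.4P = -1092.8 + 1.6P, so 1791 = 2P and P* = 895.5.
Substitute back: Q* = 698.2 - 0.4(895.5) = 340.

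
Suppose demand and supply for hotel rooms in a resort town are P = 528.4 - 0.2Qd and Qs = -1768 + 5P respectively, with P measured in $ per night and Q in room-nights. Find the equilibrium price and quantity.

Solving each curve for Q: Qd = 2642 - 5P.
At equilibrium Qd = Qs, so 2642 - 5P = -1768 + 5P; collecting terms, 4410 = 10P and P* = 441.
Then Q* = 2642 - 5(441) = 437.

P* = 441, Q* = 437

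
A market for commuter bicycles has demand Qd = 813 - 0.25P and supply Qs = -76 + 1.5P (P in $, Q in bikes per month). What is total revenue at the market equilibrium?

At equilibrium Qd = Qs, so 813 - 0.25P = -76 + 1.5P; collecting terms, 889 = 1.75P and P* = 508.
From the demand curve, Q* = 813 - 0.25(508) = 686.
Total revenue = P* × Q* = 508 × 686 = 348488.

Total revenue = 348488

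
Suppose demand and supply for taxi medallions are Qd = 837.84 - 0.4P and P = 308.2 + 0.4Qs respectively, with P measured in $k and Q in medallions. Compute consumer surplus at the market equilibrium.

Consumer surplus = 474320

Rewriting in direct form: Qs = -770.5 + 2.5P.
At equilibrium Qd = Qs, so 837.84 - 0.4P = -770.5 + 2.5P; collecting terms, 1608.34 = 2.9P and P* = 554.6.
From the demand curve, Q* = 837.84 - 0.4(554.6) = 616.
Demand choke price (Qd = 0): P = 837.84/0.4 = 2094.6. Consumer surplus = ½ × (2094.6 - 554.6) × 616 = 474320.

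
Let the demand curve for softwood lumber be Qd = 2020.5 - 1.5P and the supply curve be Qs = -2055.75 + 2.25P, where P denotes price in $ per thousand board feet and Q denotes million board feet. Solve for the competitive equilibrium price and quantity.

At equilibrium Qd = Qs, so 2020.5 - 1.5P = -2055.75 + 2.25P; collecting terms, 4076.25 = 3.75P and P* = 1087.
Substitute back: Q* = 2020.5 - 1.5(1087) = 390.

P* = 1087, Q* = 390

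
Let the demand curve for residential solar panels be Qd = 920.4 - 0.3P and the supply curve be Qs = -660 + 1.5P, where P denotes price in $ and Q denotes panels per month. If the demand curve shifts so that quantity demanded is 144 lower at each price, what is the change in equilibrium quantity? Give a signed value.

ΔQ = -120

At equilibrium Qd = Qs, so 920.4 - 0.3P = -660 + 1.5P; collecting terms, 1580.4 = 1.8P and P* = 878.
From the demand curve, Q* = 920.4 - 0.3(878) = 657.
After the shift, demand is Qd = 776.4 - 0.3P.
Re-solving, 1.8P = 1436.4 gives P = 798 and Q = 537.
ΔQ = 537 - 657 = -120.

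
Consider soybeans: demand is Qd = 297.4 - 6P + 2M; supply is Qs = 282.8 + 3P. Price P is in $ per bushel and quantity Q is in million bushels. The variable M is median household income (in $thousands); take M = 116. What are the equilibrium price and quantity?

With M = 116, demand is Qd = 529.4 - 6P.
The market clears where 529.4 - 6P = 282.8 + 3P. Rearranging, 9P = 246.6, hence P* = 27.4.
Substitute back: Q* = 529.4 - 6(27.4) = 365.

P* = 27.4, Q* = 365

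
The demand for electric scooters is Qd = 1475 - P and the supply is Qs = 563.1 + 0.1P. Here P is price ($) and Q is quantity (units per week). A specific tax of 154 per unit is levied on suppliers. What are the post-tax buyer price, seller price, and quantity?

With a tax of 154 on suppliers, they supply based on the net price P_s = P_b - 154, so Qs = 547.7 + 0.1P_b.
Equate demand and the shifted supply: 1475 - P_b = 547.7 + 0.1P_b, giving 1.1P_b = 927.3, so P_b = 843.
So P_s = 689 and the quantity traded is Q = 1475 - 843 = 632.

P_b = 843, P_s = 689, Q = 632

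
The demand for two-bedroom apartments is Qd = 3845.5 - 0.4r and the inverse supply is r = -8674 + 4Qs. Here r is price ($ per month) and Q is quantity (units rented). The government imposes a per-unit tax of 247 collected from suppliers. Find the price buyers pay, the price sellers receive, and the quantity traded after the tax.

In direct form, Qs = 2168.5 + 0.25r.
With a tax of 247 on suppliers, they supply based on the net price r_s = r_b - 247, so Qs = 2106.75 + 0.25r_b.
Set Qd = Qs: 3845.5 - 0.4r_b = 2106.75 + 0.25r_b, so 1738.75 = 0.65r_b and r_b = 2675.
Then r_s = 2675 - 247 = 2428 and Q = 3845.5 - 0.4(2675) = 2775.5.

r_b = 2675, r_s = 2428, Q = 2775.5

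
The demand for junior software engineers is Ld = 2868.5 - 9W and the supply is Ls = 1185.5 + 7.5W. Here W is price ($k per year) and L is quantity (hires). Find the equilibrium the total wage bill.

Set Ld = Ls: 2868.5 - 9W = 1185.5 + 7.5W, so 1683 = 16.5W and W* = 102.
From the demand curve, L* = 2868.5 - 9(102) = 1950.5.
The total wage bill = W* × L* = 102 × 1950.5 = 198951.

The total wage bill = 198951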